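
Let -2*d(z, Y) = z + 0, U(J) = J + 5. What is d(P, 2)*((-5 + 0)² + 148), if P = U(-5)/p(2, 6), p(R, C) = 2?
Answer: 0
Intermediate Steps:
U(J) = 5 + J
P = 0 (P = (5 - 5)/2 = 0*(½) = 0)
d(z, Y) = -z/2 (d(z, Y) = -(z + 0)/2 = -z/2)
d(P, 2)*((-5 + 0)² + 148) = (-½*0)*((-5 + 0)² + 148) = 0*((-5)² + 148) = 0*(25 + 148) = 0*173 = 0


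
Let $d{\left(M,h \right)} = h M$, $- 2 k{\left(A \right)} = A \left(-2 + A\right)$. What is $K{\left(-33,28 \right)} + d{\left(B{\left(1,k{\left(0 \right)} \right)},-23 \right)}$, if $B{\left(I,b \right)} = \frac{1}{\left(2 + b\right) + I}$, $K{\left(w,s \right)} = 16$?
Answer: $\frac{25}{3} \approx 8.3333$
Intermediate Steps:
$k{\left(A \right)} = - \frac{A \left(-2 + A\right)}{2}$
$B{\left(I,b \right)} = \frac{1}{2 + I + b}$
$d{\left(M,h \right)} = M h$
$K{\left(-33,28 \right)} + d{\left(B{\left(1,k{\left(0 \right)} \right)},-23 \right)} = 16 + \frac{1}{2 + 1 + \frac{1}{2} \cdot 0 \left(2 - 0\right)} \left(-23\right) = 16 + \frac{1}{2 + 1 + \frac{1}{2} \cdot 0 \left(2 + 0\right)} \left(-23\right) = 16 + \frac{1}{2 + 1 + \frac{1}{2} \cdot 0 \cdot 2} \left(-23\right) = 16 + \frac{1}{2 + 1 + 0} \left(-23\right) = 16 + \frac{1}{3} \left(-23\right) = 16 - \frac{23}{3} = \frac{25}{3}$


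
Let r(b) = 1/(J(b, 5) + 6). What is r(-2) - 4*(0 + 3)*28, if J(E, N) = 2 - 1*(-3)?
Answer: -3695/11 ≈ -335.91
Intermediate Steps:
J(E, N) = 5 (J(E, N) = 2 + 3 = 5)
r(b) = 1/11 (r(b) = 1/(5 + 6) = 1/11)
r(-2) - 4*(0 + 3)*28 = 1/11 - 4*(0 + 3)*28 = 1/11 - 4*3*28 = 1/11 - 12*28 = 1/11 - 336 = -3695/11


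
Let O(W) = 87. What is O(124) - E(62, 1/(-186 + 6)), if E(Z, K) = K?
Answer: 15661/180 ≈ 87.006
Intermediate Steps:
O(124) - E(62, 1/(-186 + 6)) = 87 - 1/(-186 + 6) = 87 - 1/(-180) = 87 - 1*(-1/180) = 87 + 1/180 = 15661/180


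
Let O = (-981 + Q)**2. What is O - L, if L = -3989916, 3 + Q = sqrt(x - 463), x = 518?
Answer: 4958227 - 1968*sqrt(55) ≈ 4.9436e+6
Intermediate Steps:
Q = -3 + sqrt(55) (Q = -3 + sqrt(518 - 463) = -3 + sqrt(55) ≈ 4.4162)
O = (-984 + sqrt(55))**2 (O = (-981 + (-3 + sqrt(55)))**2 = (-984 + sqrt(55))**2 ≈ 9.5372e+5)
O - L = (984 - sqrt(55))**2 - 1*(-3989916) = (984 - sqrt(55))**2 + 3989916 = 3989916 + (984 - sqrt(55))**2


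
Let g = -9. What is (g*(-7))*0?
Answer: 0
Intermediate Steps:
(g*(-7))*0 = -9*(-7)*0 = 63*0 = 0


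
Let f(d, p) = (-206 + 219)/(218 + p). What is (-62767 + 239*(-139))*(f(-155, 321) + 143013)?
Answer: -7399140911760/539 ≈ -1.3728e+10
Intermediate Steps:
f(d, p) = 13/(218 + p)
(-62767 + 239*(-139))*(f(-155, 321) + 143013) = (-62767 + 239*(-139))*(13/(218 + 321) + 143013) = (-62767 - 33221)*(13/539 + 143013) = -95988*(13*(1/539) + 143013) = -95988*(13/539 + 143013) = -95988*77084020/539 = -7399140911760/539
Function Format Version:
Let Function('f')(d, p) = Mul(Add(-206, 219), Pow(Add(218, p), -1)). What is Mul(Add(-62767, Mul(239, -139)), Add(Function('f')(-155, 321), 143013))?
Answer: Rational(-7399140911760, 539) ≈ -1.3728e+10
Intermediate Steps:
Function('f')(d, p) = Mul(13, Pow(Add(218, p), -1))
Mul(Add(-62767, Mul(239, -139)), Add(Function('f')(-155, 321), 143013)) = Mul(Add(-62767, Mul(239, -139)), Add(Mul(13, Pow(Add(218, 321), -1)), 143013)) = Mul(Add(-62767, -33221), Add(Mul(13, Pow(539, -1)), 143013)) = Mul(-95988, Add(Mul(13, Rational(1, 539)), 143013)) = Mul(-95988, Add(Rational(13, 539), 143013)) = Mul(-95988, Rational(77084020, 539)) = Rational(-7399140911760, 539)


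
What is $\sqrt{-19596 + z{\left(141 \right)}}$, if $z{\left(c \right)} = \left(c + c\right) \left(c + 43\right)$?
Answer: $6 \sqrt{897} \approx 179.7$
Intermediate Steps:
$z{\left(c \right)} = 2 c \left(43 + c\right)$
$\sqrt{-19596 + z{\left(141 \right)}} = \sqrt{-19596 + 2 \cdot 141 \left(43 + 141\right)} = \sqrt{-19596 + 2 \cdot 141 \cdot 184} = \sqrt{-19596 + 51888} = \sqrt{32292} = 6 \sqrt{897}$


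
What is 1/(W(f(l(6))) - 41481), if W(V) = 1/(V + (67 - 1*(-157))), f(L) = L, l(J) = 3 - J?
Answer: -221/9167300 ≈ -2.4107e-5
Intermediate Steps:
W(V) = 1/(224 + V) (W(V) = 1/(V + (67 + 157)) = 1/(V + 224) = 1/(224 + V))
1/(W(f(l(6))) - 41481) = 1/(1/(224 + (3 - 1*6)) - 41481) = 1/(1/(224 + (3 - 6)) - 41481) = 1/(1/(224 - 3) - 41481) = 1/(1/221 - 41481) = 1/(-9167300/221) = -221/9167300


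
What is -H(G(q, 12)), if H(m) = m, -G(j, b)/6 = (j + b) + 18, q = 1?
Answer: 186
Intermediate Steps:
G(j, b) = -108 - 6*b - 6*j (G(j, b) = -6*((j + b) + 18) = -6*((b + j) + 18) = -6*(18 + b + j) = -108 - 6*b - 6*j)
-H(G(q, 12)) = -(-108 - 6*12 - 6*1) = -(-108 - 72 - 6) = -1*(-186) = 186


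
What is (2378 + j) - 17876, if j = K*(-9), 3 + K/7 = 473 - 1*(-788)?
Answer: -94752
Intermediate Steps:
K = 8806 (K = -21 + 7*(473 - 1*(-788)) = -21 + 7*(473 + 788) = -21 + 7*1261 = -21 + 8827 = 8806)
j = -79254 (j = 8806*(-9) = -79254)
(2378 + j) - 17876 = (2378 - 79254) - 17876 = -76876 - 17876 = -94752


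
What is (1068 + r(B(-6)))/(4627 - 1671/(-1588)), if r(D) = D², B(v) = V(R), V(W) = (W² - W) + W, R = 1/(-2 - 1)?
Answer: 137376292/595297107 ≈ 0.23077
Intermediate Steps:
R = -⅓ (R = 1/(-3) = -⅓ ≈ -0.33333)
V(W) = W²
B(v) = ⅑ (B(v) = (-⅓)² = ⅑)
(1068 + r(B(-6)))/(4627 - 1671/(-1588)) = (1068 + (⅑)²)/(4627 - 1671/(-1588)) = (1068 + 1/81)/(4627 - 1671*(-1/1588)) = 86509/(81*(4627 + 1671/1588)) = 86509/(81*(7349347/1588)) = (86509/81)*(1588/7349347) = 137376292/595297107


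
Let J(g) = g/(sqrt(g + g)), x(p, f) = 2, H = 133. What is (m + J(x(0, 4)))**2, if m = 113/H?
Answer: 60516/17689 ≈ 3.4211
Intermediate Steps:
m = 113/133 ≈ 0.84962
J(g) = sqrt(2)*sqrt(g)/2 (J(g) = g/(sqrt(2*g)) = g/((sqrt(2)*sqrt(g))) = g*(sqrt(2)/(2*sqrt(g))) = sqrt(2)*sqrt(g)/2)
(m + J(x(0, 4)))**2 = (113/133 + sqrt(2)*sqrt(2)/2)**2 = (113/133 + 1)**2 = (246/133)**2 = 60516/17689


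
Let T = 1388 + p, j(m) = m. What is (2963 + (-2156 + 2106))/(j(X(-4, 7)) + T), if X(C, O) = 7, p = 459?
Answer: 971/618 ≈ 1.5712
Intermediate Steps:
T = 1847 (T = 1388 + 459 = 1847)
(2963 + (-2156 + 2106))/(j(X(-4, 7)) + T) = (2963 + (-2156 + 2106))/(7 + 1847) = (2963 - 50)/1854 = 2913*(1/1854) = 971/618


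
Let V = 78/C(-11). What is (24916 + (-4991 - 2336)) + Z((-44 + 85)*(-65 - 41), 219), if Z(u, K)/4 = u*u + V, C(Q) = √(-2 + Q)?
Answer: 75568453 - 24*I*√13 ≈ 7.5569e+7 - 86.533*I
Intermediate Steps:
V = -6*I*√13 (V = 78/(√(-2 - 11)) = 78/(√(-13)) = 78/((I*√13)) = 78*(-I*√13/13) = -6*I*√13 ≈ -21.633*I)
Z(u, K) = 4*u² - 24*I*√13 (Z(u, K) = 4*(u*u - 6*I*√13) = 4*(u² - 6*I*√13) = 4*u² - 24*I*√13)
(24916 + (-4991 - 2336)) + Z((-44 + 85)*(-65 - 41), 219) = (24916 + (-4991 - 2336)) + (4*((-44 + 85)*(-65 - 41))² - 24*I*√13) = (24916 - 7327) + (4*(41*(-106))² - 24*I*√13) = 17589 + (4*(-4346)² - 24*I*√13) = 17589 + (4*18887716 - 24*I*√13) = 17589 + (75550864 - 24*I*√13) = 75568453 - 24*I*√13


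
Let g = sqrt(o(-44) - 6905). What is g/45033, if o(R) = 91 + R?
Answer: I*sqrt(762)/15011 ≈ 0.0018389*I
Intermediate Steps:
g = 3*I*sqrt(762) (g = sqrt((91 - 44) - 6905) = sqrt(47 - 6905) = sqrt(-6858) = 3*I*sqrt(762) ≈ 82.813*I)
g/45033 = (3*I*sqrt(762))/45033 = (3*I*sqrt(762))*(1/45033) = I*sqrt(762)/15011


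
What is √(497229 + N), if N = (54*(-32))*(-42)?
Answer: √569805 ≈ 754.85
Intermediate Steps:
N = 72576 (N = -1728*(-42) = 72576)
√(497229 + N) = √(497229 + 72576) = √569805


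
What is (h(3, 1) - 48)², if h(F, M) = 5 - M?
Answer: 1936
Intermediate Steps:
(h(3, 1) - 48)² = ((5 - 1*1) - 48)² = ((5 - 1) - 48)² = (4 - 48)² = (-44)² = 1936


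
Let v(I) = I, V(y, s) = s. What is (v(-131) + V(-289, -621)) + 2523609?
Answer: 2522857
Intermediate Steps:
(v(-131) + V(-289, -621)) + 2523609 = (-131 - 621) + 2523609 = -752 + 2523609 = 2522857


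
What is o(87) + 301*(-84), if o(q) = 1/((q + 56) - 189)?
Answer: -1163065/46 ≈ -25284.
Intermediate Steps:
o(q) = 1/(-133 + q) (o(q) = 1/((56 + q) - 189) = 1/(-133 + q))
o(87) + 301*(-84) = 1/(-133 + 87) + 301*(-84) = 1/(-46) - 25284 = -1/46 - 25284 = -1163065/46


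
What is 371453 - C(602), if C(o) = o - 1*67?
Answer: 370918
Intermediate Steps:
C(o) = -67 + o (C(o) = o - 67 = -67 + o)
371453 - C(602) = 371453 - (-67 + 602) = 371453 - 1*535 = 371453 - 535 = 370918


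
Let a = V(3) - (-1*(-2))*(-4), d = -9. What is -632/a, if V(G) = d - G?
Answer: 158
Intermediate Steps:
V(G) = -9 - G
a = -4 (a = (-9 - 1*3) - (-1*(-2))*(-4) = (-9 - 3) - 2*(-4) = -12 - 1*(-8) = -12 + 8 = -4)
-632/a = -632/(-4) = -632*(-¼) = 158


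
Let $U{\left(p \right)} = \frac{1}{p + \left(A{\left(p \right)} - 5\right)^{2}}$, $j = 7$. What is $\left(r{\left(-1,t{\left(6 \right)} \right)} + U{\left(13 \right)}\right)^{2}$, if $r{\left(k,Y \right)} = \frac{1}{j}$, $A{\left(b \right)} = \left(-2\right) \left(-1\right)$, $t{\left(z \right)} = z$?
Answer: $\frac{841}{23716} \approx 0.035461$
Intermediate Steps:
$A{\left(b \right)} = 2$
$r{\left(k,Y \right)} = \frac{1}{7}$
$U{\left(p \right)} = \frac{1}{9 + p}$ ($U{\left(p \right)} = \frac{1}{p + \left(2 - 5\right)^{2}} = \frac{1}{p + \left(-3\right)^{2}} = \frac{1}{p + 9} = \frac{1}{9 + p}$)
$\left(r{\left(-1,t{\left(6 \right)} \right)} + U{\left(13 \right)}\right)^{2} = \left(\frac{1}{7} + \frac{1}{9 + 13}\right)^{2} = \left(\frac{1}{7} + \frac{1}{22}\right)^{2} = \left(\frac{29}{154}\right)^{2} = \frac{841}{23716}$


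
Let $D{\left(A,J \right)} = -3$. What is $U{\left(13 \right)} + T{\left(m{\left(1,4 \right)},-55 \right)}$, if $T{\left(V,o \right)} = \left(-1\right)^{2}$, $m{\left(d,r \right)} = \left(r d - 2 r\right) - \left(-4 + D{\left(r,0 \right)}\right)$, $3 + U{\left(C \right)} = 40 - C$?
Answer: $25$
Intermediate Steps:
$U{\left(C \right)} = 37 - C$ ($U{\left(C \right)} = -3 - \left(-40 + C\right) = 37 - C$)
$m{\left(d,r \right)} = 7 - 2 r + d r$ ($m{\left(d,r \right)} = \left(r d - 2 r\right) + \left(4 - -3\right) = \left(d r - 2 r\right) + \left(4 + 3\right) = \left(- 2 r + d r\right) + 7 = 7 - 2 r + d r$)
$T{\left(V,o \right)} = 1$
$U{\left(13 \right)} + T{\left(m{\left(1,4 \right)},-55 \right)} = \left(37 - 13\right) + 1 = 24 + 1 = 25$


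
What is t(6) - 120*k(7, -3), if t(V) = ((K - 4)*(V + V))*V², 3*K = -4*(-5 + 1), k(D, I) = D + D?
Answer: -1104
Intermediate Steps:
k(D, I) = 2*D
K = 16/3 (K = (-4*(-5 + 1))/3 = (-4*(-4))/3 = (⅓)*16 = 16/3 ≈ 5.3333)
t(V) = 8*V³/3 (t(V) = ((16/3 - 4)*(V + V))*V² = (4*(2*V)/3)*V² = (8*V/3)*V² = 8*V³/3)
t(6) - 120*k(7, -3) = (8/3)*6³ - 240*7 = (8/3)*216 - 120*14 = 576 - 1680 = -1104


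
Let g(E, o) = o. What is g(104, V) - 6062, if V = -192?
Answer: -6254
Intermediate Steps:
g(104, V) - 6062 = -192 - 6062 = -6254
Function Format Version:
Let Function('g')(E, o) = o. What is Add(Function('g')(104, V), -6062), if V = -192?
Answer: -6254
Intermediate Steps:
Add(Function('g')(104, V), -6062) = Add(-192, -6062) = -6254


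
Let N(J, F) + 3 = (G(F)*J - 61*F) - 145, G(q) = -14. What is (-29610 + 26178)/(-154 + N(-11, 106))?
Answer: 1716/3307 ≈ 0.51890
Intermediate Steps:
N(J, F) = -148 - 61*F - 14*J (N(J, F) = -3 + ((-14*J - 61*F) - 145) = -3 + ((-61*F - 14*J) - 145) = -3 + (-145 - 61*F - 14*J) = -148 - 61*F - 14*J)
(-29610 + 26178)/(-154 + N(-11, 106)) = (-29610 + 26178)/(-154 + (-148 - 61*106 - 14*(-11))) = -3432/(-154 + (-148 - 6466 + 154)) = -3432/(-154 - 6460) = -3432/(-6614) = -3432*(-1/6614) = 1716/3307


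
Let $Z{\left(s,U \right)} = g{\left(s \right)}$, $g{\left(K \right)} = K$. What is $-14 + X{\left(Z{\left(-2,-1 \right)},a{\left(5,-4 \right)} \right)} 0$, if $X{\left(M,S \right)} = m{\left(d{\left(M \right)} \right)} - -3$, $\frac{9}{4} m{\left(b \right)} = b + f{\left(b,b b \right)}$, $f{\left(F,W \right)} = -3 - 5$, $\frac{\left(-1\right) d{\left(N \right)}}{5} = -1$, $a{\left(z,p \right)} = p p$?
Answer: $-14$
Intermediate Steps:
$a{\left(z,p \right)} = p^{2}$
$d{\left(N \right)} = 5$ ($d{\left(N \right)} = \left(-5\right) \left(-1\right) = 5$)
$Z{\left(s,U \right)} = s$
$f{\left(F,W \right)} = -8$ ($f{\left(F,W \right)} = -3 - 5 = -8$)
$m{\left(b \right)} = - \frac{32}{9} + \frac{4 b}{9}$ ($m{\left(b \right)} = \frac{4 \left(b - 8\right)}{9} = \frac{4 \left(-8 + b\right)}{9} = - \frac{32}{9} + \frac{4 b}{9}$)
$X{\left(M,S \right)} = \frac{5}{3}$ ($X{\left(M,S \right)} = \left(- \frac{32}{9} + \frac{4}{9} \cdot 5\right) - -3 = \left(- \frac{32}{9} + \frac{20}{9}\right) + 3 = - \frac{4}{3} + 3 = \frac{5}{3}$)
$-14 + X{\left(Z{\left(-2,-1 \right)},a{\left(5,-4 \right)} \right)} 0 = -14 + \frac{5}{3} \cdot 0 = -14 + 0 = -14$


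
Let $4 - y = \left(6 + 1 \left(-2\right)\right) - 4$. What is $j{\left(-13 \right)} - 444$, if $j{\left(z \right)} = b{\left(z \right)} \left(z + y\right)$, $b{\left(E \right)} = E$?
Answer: $-327$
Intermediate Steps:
$y = 4$ ($y = 4 - \left(\left(6 + 1 \left(-2\right)\right) - 4\right) = 4 - \left(\left(6 - 2\right) - 4\right) = 4 - \left(4 - 4\right) = 4 - 0 = 4 + 0 = 4$)
$j{\left(z \right)} = z \left(4 + z\right)$ ($j{\left(z \right)} = z \left(z + 4\right) = z \left(4 + z\right)$)
$j{\left(-13 \right)} - 444 = - 13 \left(4 - 13\right) - 444 = \left(-13\right) \left(-9\right) - 444 = 117 - 444 = -327$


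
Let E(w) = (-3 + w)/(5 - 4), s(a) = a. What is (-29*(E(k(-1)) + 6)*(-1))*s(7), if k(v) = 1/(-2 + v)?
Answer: 1624/3 ≈ 541.33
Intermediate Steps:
E(w) = -3 + w (E(w) = (-3 + w)/1 = (-3 + w)*1 = -3 + w)
(-29*(E(k(-1)) + 6)*(-1))*s(7) = -29*((-3 + 1/(-2 - 1)) + 6)*(-1)*7 = -29*((-3 + 1/(-3)) + 6)*(-1)*7 = -29*((-3 - ⅓) + 6)*(-1)*7 = -29*(-10/3 + 6)*(-1)*7 = -232*(-1)/3*7 = -29*(-8/3)*7 = (232/3)*7 = 1624/3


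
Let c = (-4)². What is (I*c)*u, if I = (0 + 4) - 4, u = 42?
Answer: 0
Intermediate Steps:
I = 0 (I = 4 - 4 = 0)
c = 16
(I*c)*u = (0*16)*42 = 0*42 = 0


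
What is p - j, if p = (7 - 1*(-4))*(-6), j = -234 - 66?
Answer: 234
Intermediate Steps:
j = -300
p = -66 (p = (7 + 4)*(-6) = 11*(-6) = -66)
p - j = -66 - 1*(-300) = -66 + 300 = 234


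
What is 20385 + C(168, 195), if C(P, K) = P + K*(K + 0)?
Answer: 58578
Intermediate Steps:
C(P, K) = P + K² (C(P, K) = P + K*K = P + K²)
20385 + C(168, 195) = 20385 + (168 + 195²) = 20385 + (168 + 38025) = 20385 + 38193 = 58578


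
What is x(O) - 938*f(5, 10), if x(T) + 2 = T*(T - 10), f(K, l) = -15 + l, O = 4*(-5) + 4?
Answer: 5104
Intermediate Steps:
O = -16 (O = -20 + 4 = -16)
x(T) = -2 + T*(-10 + T) (x(T) = -2 + T*(T - 10) = -2 + T*(-10 + T))
x(O) - 938*f(5, 10) = (-2 + (-16)² - 10*(-16)) - 938*(-15 + 10) = (-2 + 256 + 160) - 938*(-5) = 414 + 4690 = 5104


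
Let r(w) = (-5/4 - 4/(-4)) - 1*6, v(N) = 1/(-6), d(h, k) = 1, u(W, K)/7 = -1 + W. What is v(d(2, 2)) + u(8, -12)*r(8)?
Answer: -3677/12 ≈ -306.42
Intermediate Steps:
u(W, K) = -7 + 7*W (u(W, K) = 7*(-1 + W) = -7 + 7*W)
v(N) = -⅙
r(w) = -25/4 (r(w) = (-5*¼ - 4*(-¼)) - 6 = (-5/4 + 1) - 6 = -¼ - 6 = -25/4)
v(d(2, 2)) + u(8, -12)*r(8) = -⅙ + (-7 + 7*8)*(-25/4) = -⅙ + (-7 + 56)*(-25/4) = -⅙ + 49*(-25/4) = -⅙ - 1225/4 = -3677/12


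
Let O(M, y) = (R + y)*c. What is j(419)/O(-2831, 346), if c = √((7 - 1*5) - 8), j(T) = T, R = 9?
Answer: -419*I*√6/2130 ≈ -0.48185*I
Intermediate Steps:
c = I*√6 (c = √((7 - 5) - 8) = √(2 - 8) = √(-6) = I*√6 ≈ 2.4495*I)
O(M, y) = I*√6*(9 + y) (O(M, y) = (9 + y)*(I*√6) = I*√6*(9 + y))
j(419)/O(-2831, 346) = 419/((I*√6*(9 + 346))) = 419/((I*√6*355)) = 419/((355*I*√6)) = 419*(-I*√6/2130) = -419*I*√6/2130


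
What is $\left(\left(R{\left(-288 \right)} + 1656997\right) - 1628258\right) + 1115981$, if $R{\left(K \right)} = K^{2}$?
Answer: $1227664$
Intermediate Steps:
$\left(\left(R{\left(-288 \right)} + 1656997\right) - 1628258\right) + 1115981 = \left(\left(\left(-288\right)^{2} + 1656997\right) - 1628258\right) + 1115981 = \left(\left(82944 + 1656997\right) - 1628258\right) + 1115981 = \left(1739941 - 1628258\right) + 1115981 = 111683 + 1115981 = 1227664$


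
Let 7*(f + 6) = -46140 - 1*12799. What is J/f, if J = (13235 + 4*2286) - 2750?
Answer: -137403/58981 ≈ -2.3296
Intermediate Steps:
f = -58981/7 (f = -6 + (-46140 - 1*12799)/7 = -6 + (-46140 - 12799)/7 = -6 + (⅐)*(-58939) = -6 - 58939/7 = -58981/7 ≈ -8425.9)
J = 19629 (J = (13235 + 9144) - 2750 = 22379 - 2750 = 19629)
J/f = 19629/(-58981/7) = 19629*(-7/58981) = -137403/58981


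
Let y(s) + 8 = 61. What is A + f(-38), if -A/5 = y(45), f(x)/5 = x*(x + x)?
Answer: 14175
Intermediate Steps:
y(s) = 53 (y(s) = -8 + 61 = 53)
f(x) = 10*x² (f(x) = 5*(x*(x + x)) = 5*(x*(2*x)) = 5*(2*x²) = 10*x²)
A = -265 (A = -5*53 = -265)
A + f(-38) = -265 + 10*(-38)² = -265 + 10*1444 = -265 + 14440 = 14175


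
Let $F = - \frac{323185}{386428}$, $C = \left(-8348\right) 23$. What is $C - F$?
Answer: $- \frac{74195398527}{386428} \approx -1.92 \cdot 10^{5}$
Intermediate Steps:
$C = -192004$
$F = - \frac{323185}{386428}$ ($F = \left(-323185\right) \frac{1}{386428} = - \frac{323185}{386428} \approx -0.83634$)
$C - F = -192004 - - \frac{323185}{386428} = -192004 + \frac{323185}{386428} = - \frac{74195398527}{386428}$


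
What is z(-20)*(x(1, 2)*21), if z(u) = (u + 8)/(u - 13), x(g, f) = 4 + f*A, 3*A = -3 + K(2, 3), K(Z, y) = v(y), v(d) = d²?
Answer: 672/11 ≈ 61.091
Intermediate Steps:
K(Z, y) = y²
A = 2 (A = (-3 + 3²)/3 = (-3 + 9)/3 = (⅓)*6 = 2)
x(g, f) = 4 + 2*f (x(g, f) = 4 + f*2 = 4 + 2*f)
z(u) = (8 + u)/(-13 + u)
z(-20)*(x(1, 2)*21) = ((8 - 20)/(-13 - 20))*((4 + 2*2)*21) = (-12/(-33))*((4 + 4)*21) = (-1/33*(-12))*(8*21) = (4/11)*168 = 672/11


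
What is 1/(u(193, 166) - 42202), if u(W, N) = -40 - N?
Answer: -1/42408 ≈ -2.3580e-5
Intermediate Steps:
1/(u(193, 166) - 42202) = 1/((-40 - 1*166) - 42202) = 1/((-40 - 166) - 42202) = 1/(-206 - 42202) = 1/(-42408) = -1/42408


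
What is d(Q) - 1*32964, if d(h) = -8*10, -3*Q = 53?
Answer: -33044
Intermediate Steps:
Q = -53/3 (Q = -1/3*53 = -53/3 ≈ -17.667)
d(h) = -80
d(Q) - 1*32964 = -80 - 1*32964 = -80 - 32964 = -33044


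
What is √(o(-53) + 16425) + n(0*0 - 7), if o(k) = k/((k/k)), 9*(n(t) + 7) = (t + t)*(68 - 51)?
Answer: -301/9 + 2*√4093 ≈ 94.509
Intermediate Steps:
n(t) = -7 + 34*t/9 (n(t) = -7 + ((t + t)*(68 - 51))/9 = -7 + ((2*t)*17)/9 = -7 + (34*t)/9 = -7 + 34*t/9)
o(k) = k (o(k) = k/1 = k*1 = k)
√(o(-53) + 16425) + n(0*0 - 7) = √(-53 + 16425) + (-7 + 34*(0*0 - 7)/9) = √16372 + (-7 + 34*(0 - 7)/9) = 2*√4093 + (-7 + (34/9)*(-7)) = 2*√4093 + (-7 - 238/9) = 2*√4093 - 301/9 = -301/9 + 2*√4093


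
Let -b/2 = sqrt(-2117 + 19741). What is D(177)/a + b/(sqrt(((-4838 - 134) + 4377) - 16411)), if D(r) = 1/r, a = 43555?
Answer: 1/7709235 + 4*I*sqrt(18732109)/8503 ≈ 1.2971e-7 + 2.036*I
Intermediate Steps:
b = -4*sqrt(4406) (b = -2*sqrt(-2117 + 19741) = -4*sqrt(4406) ≈ -265.51)
D(177)/a + b/(sqrt(((-4838 - 134) + 4377) - 16411)) = 1/(177*43555) + (-4*sqrt(4406))/(sqrt(((-4838 - 134) + 4377) - 16411)) = (1/177)*(1/43555) + (-4*sqrt(4406))/(sqrt((-4972 + 4377) - 16411)) = 1/7709235 + (-4*sqrt(4406))/(sqrt(-595 - 16411)) = 1/7709235 + (-4*sqrt(4406))/(sqrt(-17006)) = 1/7709235 + (-4*sqrt(4406))/((I*sqrt(17006))) = 1/7709235 + (-4*sqrt(4406))*(-I*sqrt(17006)/17006) = 1/7709235 + 4*I*sqrt(18732109)/8503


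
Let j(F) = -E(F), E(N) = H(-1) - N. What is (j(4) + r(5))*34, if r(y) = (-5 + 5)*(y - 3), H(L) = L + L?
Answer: 204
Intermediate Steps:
H(L) = 2*L
E(N) = -2 - N (E(N) = 2*(-1) - N = -2 - N)
r(y) = 0 (r(y) = 0*(-3 + y) = 0)
j(F) = 2 + F (j(F) = -(-2 - F) = 2 + F)
(j(4) + r(5))*34 = ((2 + 4) + 0)*34 = (6 + 0)*34 = 6*34 = 204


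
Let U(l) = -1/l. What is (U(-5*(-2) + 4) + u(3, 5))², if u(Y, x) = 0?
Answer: 1/196 ≈ 0.0051020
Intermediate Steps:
(U(-5*(-2) + 4) + u(3, 5))² = (-1/(-5*(-2) + 4) + 0)² = (-1/(10 + 4) + 0)² = (-1/14 + 0)² = (-1/14)² = 1/196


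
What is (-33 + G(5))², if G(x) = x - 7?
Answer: 1225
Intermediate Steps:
G(x) = -7 + x
(-33 + G(5))² = (-33 + (-7 + 5))² = (-33 - 2)² = (-35)² = 1225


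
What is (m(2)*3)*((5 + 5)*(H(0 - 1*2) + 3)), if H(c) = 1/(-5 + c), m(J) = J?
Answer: 1200/7 ≈ 171.43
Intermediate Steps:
(m(2)*3)*((5 + 5)*(H(0 - 1*2) + 3)) = (2*3)*((5 + 5)*(1/(-5 + (0 - 1*2)) + 3)) = 6*(10*(1/(-5 + (0 - 2)) + 3)) = 6*(10*(1/(-5 - 2) + 3)) = 6*(10*(1/(-7) + 3)) = 6*(10*(-⅐ + 3)) = 6*(10*(20/7)) = 6*(200/7) = 1200/7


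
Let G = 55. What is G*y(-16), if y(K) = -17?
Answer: -935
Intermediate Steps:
G*y(-16) = 55*(-17) = -935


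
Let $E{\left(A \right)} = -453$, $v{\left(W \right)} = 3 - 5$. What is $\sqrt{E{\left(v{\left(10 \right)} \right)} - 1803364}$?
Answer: $i \sqrt{1803817} \approx 1343.1 i$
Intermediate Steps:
$v{\left(W \right)} = -2$
$\sqrt{E{\left(v{\left(10 \right)} \right)} - 1803364} = \sqrt{-453 - 1803364} = \sqrt{-1803817} = i \sqrt{1803817}$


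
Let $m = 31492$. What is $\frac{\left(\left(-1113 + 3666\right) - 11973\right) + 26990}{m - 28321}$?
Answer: $\frac{2510}{453} \approx 5.5408$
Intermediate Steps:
$\frac{\left(\left(-1113 + 3666\right) - 11973\right) + 26990}{m - 28321} = \frac{\left(\left(-1113 + 3666\right) - 11973\right) + 26990}{31492 - 28321} = \frac{\left(2553 - 11973\right) + 26990}{3171} = \left(-9420 + 26990\right) \frac{1}{3171} = 17570 \cdot \frac{1}{3171} = \frac{2510}{453}$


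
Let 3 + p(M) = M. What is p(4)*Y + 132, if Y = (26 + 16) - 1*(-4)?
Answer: 178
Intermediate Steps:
p(M) = -3 + M
Y = 46 (Y = 42 + 4 = 46)
p(4)*Y + 132 = (-3 + 4)*46 + 132 = 1*46 + 132 = 46 + 132 = 178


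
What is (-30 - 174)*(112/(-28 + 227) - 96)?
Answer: 3874368/199 ≈ 19469.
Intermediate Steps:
(-30 - 174)*(112/(-28 + 227) - 96) = -204*(112/199 - 96) = -204*(-18992/199) = 3874368/199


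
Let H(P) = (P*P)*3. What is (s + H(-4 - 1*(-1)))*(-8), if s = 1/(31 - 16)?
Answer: -3248/15 ≈ -216.53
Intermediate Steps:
H(P) = 3*P**2 (H(P) = P**2*3 = 3*P**2)
s = 1/15 ≈ 0.066667
(s + H(-4 - 1*(-1)))*(-8) = (1/15 + 3*(-4 - 1*(-1))**2)*(-8) = (1/15 + 3*(-4 + 1)**2)*(-8) = (1/15 + 3*(-3)**2)*(-8) = (1/15 + 3*9)*(-8) = (1/15 + 27)*(-8) = (406/15)*(-8) = -3248/15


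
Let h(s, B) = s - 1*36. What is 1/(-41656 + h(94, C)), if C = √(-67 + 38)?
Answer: -1/41598 ≈ -2.4040e-5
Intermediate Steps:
C = I*√29 (C = √(-29) = I*√29 ≈ 5.3852*I)
h(s, B) = -36 + s (h(s, B) = s - 36 = -36 + s)
1/(-41656 + h(94, C)) = 1/(-41656 + (-36 + 94)) = 1/(-41656 + 58) = 1/(-41598) = -1/41598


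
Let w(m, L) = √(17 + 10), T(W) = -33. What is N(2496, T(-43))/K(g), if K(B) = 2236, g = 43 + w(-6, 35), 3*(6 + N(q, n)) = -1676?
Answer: -847/3354 ≈ -0.25253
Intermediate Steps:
N(q, n) = -1694/3 (N(q, n) = -6 + (⅓)*(-1676) = -6 - 1676/3 = -1694/3)
w(m, L) = 3*√3 (w(m, L) = √27 = 3*√3)
g = 43 + 3*√3 ≈ 48.196
N(2496, T(-43))/K(g) = -1694/3/2236 = -1694/3*1/2236 = -847/3354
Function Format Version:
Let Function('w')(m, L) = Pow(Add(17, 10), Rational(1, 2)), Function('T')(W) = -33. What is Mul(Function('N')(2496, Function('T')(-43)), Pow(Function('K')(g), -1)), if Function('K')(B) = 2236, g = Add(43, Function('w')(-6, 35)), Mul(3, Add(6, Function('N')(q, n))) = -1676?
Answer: Rational(-847, 3354) ≈ -0.25253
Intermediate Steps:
Function('N')(q, n) = Rational(-1694, 3) (Function('N')(q, n) = Add(-6, Mul(Rational(1, 3), -1676)) = Add(-6, Rational(-1676, 3)) = Rational(-1694, 3))
Function('w')(m, L) = Mul(3, Pow(3, Rational(1, 2))) (Function('w')(m, L) = Pow(27, Rational(1, 2)) = Mul(3, Pow(3, Rational(1, 2))))
g = Add(43, Mul(3, Pow(3, Rational(1, 2)))) ≈ 48.196
Mul(Function('N')(2496, Function('T')(-43)), Pow(Function('K')(g), -1)) = Mul(Rational(-1694, 3), Pow(2236, -1)) = Mul(Rational(-1694, 3), Rational(1, 2236)) = Rational(-847, 3354)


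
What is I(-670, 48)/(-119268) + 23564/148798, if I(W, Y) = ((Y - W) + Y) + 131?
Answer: 446159891/2957806644 ≈ 0.15084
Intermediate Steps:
I(W, Y) = 131 - W + 2*Y (I(W, Y) = (-W + 2*Y) + 131 = 131 - W + 2*Y)
I(-670, 48)/(-119268) + 23564/148798 = (131 - 1*(-670) + 2*48)/(-119268) + 23564/148798 = (131 + 670 + 96)*(-1/119268) + 23564*(1/148798) = 897*(-1/119268) + 11782/74399 = -299/39756 + 11782/74399 = 446159891/2957806644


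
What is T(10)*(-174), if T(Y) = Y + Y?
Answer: -3480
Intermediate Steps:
T(Y) = 2*Y
T(10)*(-174) = (2*10)*(-174) = 20*(-174) = -3480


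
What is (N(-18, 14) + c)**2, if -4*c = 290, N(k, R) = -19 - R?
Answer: 44521/4 ≈ 11130.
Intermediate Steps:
c = -145/2 (c = -1/4*290 = -145/2 ≈ -72.500)
(N(-18, 14) + c)**2 = ((-19 - 1*14) - 145/2)**2 = ((-19 - 14) - 145/2)**2 = (-33 - 145/2)**2 = (-211/2)**2 = 44521/4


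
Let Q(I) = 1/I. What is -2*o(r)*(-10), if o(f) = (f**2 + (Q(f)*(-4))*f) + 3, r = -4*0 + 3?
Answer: 160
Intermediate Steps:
r = 3 (r = 0 + 3 = 3)
o(f) = -1 + f**2 (o(f) = (f**2 + (-4/f)*f) + 3 = (f**2 - 4) + 3 = (-4 + f**2) + 3 = -1 + f**2)
-2*o(r)*(-10) = -2*(-1 + 3**2)*(-10) = -2*(-1 + 9)*(-10) = -2*8*(-10) = -16*(-10) = 160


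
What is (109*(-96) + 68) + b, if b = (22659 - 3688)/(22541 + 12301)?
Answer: -362198461/34842 ≈ -10395.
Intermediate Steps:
b = 18971/34842 ≈ 0.54449
(109*(-96) + 68) + b = (109*(-96) + 68) + 18971/34842 = (-10464 + 68) + 18971/34842 = -10396 + 18971/34842 = -362198461/34842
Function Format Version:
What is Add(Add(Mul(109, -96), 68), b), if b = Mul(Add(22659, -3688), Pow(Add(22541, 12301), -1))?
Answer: Rational(-362198461, 34842) ≈ -10395.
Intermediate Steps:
b = Rational(18971, 34842) (b = Mul(18971, Pow(34842, -1)) = Mul(18971, Rational(1, 34842)) = Rational(18971, 34842) ≈ 0.54449)
Add(Add(Mul(109, -96), 68), b) = Add(Add(Mul(109, -96), 68), Rational(18971, 34842)) = Add(Add(-10464, 68), Rational(18971, 34842)) = Add(-10396, Rational(18971, 34842)) = Rational(-362198461, 34842)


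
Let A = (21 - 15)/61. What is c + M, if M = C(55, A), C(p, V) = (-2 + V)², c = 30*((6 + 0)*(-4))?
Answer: -2665664/3721 ≈ -716.38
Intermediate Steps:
A = 6/61 (A = 6*(1/61) = 6/61 ≈ 0.098361)
c = -720 (c = 30*(6*(-4)) = 30*(-24) = -720)
M = 13456/3721 (M = (-2 + 6/61)² = (-116/61)² = 13456/3721 ≈ 3.6162)
c + M = -720 + 13456/3721 = -2665664/3721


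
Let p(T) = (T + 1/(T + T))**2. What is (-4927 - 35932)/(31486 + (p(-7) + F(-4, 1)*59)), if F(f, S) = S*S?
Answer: -8008364/6192621 ≈ -1.2932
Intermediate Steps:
F(f, S) = S**2
p(T) = (T + 1/(2*T))**2
(-4927 - 35932)/(31486 + (p(-7) + F(-4, 1)*59)) = (-4927 - 35932)/(31486 + ((1/4)*(1 + 2*(-7)**2)**2/(-7)**2 + 1**2*59)) = -40859/(31486 + ((1/4)*(1/49)*(1 + 2*49)**2 + 1*59)) = -40859/(31486 + ((1/4)*(1/49)*(1 + 98)**2 + 59)) = -40859/(31486 + ((1/4)*(1/49)*99**2 + 59)) = -40859/(31486 + ((1/4)*(1/49)*9801 + 59)) = -40859/(31486 + (9801/196 + 59)) = -40859/(31486 + 21365/196) = -40859/6192621/196 = -40859*196/6192621 = -8008364/6192621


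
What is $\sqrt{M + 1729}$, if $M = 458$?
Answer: $27 \sqrt{3} \approx 46.765$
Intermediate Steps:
$\sqrt{M + 1729} = \sqrt{458 + 1729} = \sqrt{2187} = 27 \sqrt{3}$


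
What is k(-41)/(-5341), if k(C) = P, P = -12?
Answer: 12/5341 ≈ 0.0022468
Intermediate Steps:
k(C) = -12
k(-41)/(-5341) = -12/(-5341) = -12*(-1/5341) = 12/5341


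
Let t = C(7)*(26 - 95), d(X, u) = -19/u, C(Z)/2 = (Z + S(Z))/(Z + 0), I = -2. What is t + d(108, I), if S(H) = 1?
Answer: -2075/14 ≈ -148.21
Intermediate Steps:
C(Z) = 2*(1 + Z)/Z (C(Z) = 2*((Z + 1)/(Z + 0)) = 2*((1 + Z)/Z) = 2*(1 + Z)/Z)
t = -1104/7 (t = (2 + 2/7)*(26 - 95) = (2 + 2*(⅐))*(-69) = (2 + 2/7)*(-69) = (16/7)*(-69) = -1104/7 ≈ -157.71)
t + d(108, I) = -1104/7 - 19/(-2) = -1104/7 - 19*(-½) = -1104/7 + 19/2 = -2075/14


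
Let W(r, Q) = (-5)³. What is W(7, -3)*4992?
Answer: -624000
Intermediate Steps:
W(r, Q) = -125
W(7, -3)*4992 = -125*4992 = -624000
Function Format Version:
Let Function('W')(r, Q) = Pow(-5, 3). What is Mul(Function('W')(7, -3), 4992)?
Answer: -624000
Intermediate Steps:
Function('W')(r, Q) = -125
Mul(Function('W')(7, -3), 4992) = Mul(-125, 4992) = -624000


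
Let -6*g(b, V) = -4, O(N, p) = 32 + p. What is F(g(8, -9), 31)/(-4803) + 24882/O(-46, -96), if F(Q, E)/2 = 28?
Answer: -59755915/153696 ≈ -388.79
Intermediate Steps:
g(b, V) = 2/3 (g(b, V) = -1/6*(-4) = 2/3)
F(Q, E) = 56 (F(Q, E) = 2*28 = 56)
F(g(8, -9), 31)/(-4803) + 24882/O(-46, -96) = 56/(-4803) + 24882/(32 - 96) = 56*(-1/4803) + 24882/(-64) = -56/4803 + 24882*(-1/64) = -56/4803 - 12441/32 = -59755915/153696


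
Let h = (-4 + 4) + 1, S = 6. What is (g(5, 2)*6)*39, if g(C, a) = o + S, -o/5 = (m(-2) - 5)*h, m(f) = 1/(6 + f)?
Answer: 13923/2 ≈ 6961.5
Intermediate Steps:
h = 1 (h = 0 + 1 = 1)
o = 95/4 (o = -5*(1/(6 - 2) - 5) = -5*(1/4 - 5) = -5*(¼ - 5) = -(-95)/4 = -5*(-19/4) = 95/4 ≈ 23.750)
g(C, a) = 119/4 (g(C, a) = 95/4 + 6 = 119/4)
(g(5, 2)*6)*39 = ((119/4)*6)*39 = (357/2)*39 = 13923/2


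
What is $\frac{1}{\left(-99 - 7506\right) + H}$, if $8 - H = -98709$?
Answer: $\frac{1}{91112} \approx 1.0976 \cdot 10^{-5}$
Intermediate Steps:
$H = 98717$ ($H = 8 - -98709 = 8 + 98709 = 98717$)
$\frac{1}{\left(-99 - 7506\right) + H} = \frac{1}{\left(-99 - 7506\right) + 98717} = \frac{1}{-7605 + 98717} = \frac{1}{91112}$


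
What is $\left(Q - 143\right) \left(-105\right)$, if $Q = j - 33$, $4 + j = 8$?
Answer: $18060$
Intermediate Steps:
$j = 4$ ($j = -4 + 8 = 4$)
$Q = -29$ ($Q = 4 - 33 = -29$)
$\left(Q - 143\right) \left(-105\right) = \left(-29 - 143\right) \left(-105\right) = \left(-172\right) \left(-105\right) = 18060$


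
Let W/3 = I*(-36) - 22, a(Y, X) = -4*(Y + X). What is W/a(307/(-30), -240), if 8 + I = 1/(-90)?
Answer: 5994/7507 ≈ 0.79845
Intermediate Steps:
a(Y, X) = -4*X - 4*Y (a(Y, X) = -4*(X + Y) = -4*X - 4*Y)
I = -721/90 (I = -8 + 1/(-90) = -8 - 1/90 = -721/90 ≈ -8.0111)
W = 3996/5 (W = 3*(-721/90*(-36) - 22) = 3*(1442/5 - 22) = 3*(1332/5) = 3996/5 ≈ 799.20)
W/a(307/(-30), -240) = 3996/(5*(-4*(-240) - 1228/(-30))) = 3996/(5*(960 - 1228*(-1)/30)) = 3996/(5*(960 - 4*(-307/30))) = 3996/(5*(960 + 614/15)) = 3996/(5*(15014/15)) = (3996/5)*(15/15014) = 5994/7507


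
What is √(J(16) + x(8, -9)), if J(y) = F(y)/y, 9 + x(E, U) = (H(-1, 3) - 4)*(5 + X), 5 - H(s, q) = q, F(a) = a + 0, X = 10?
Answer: I*√38 ≈ 6.1644*I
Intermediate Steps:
F(a) = a
H(s, q) = 5 - q
x(E, U) = -39 (x(E, U) = -9 + ((5 - 1*3) - 4)*(5 + 10) = -9 + ((5 - 3) - 4)*15 = -9 + (2 - 4)*15 = -9 - 2*15 = -9 - 30 = -39)
J(y) = 1 (J(y) = y/y = 1)
√(J(16) + x(8, -9)) = √(1 - 39) = √(-38) = I*√38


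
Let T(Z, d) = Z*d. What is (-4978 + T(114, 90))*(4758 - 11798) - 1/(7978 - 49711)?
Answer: -1551853290239/41733 ≈ -3.7185e+7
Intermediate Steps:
(-4978 + T(114, 90))*(4758 - 11798) - 1/(7978 - 49711) = (-4978 + 114*90)*(4758 - 11798) - 1/(7978 - 49711) = (-4978 + 10260)*(-7040) - 1/(-41733) = 5282*(-7040) - 1*(-1/41733) = -37185280 + 1/41733 = -1551853290239/41733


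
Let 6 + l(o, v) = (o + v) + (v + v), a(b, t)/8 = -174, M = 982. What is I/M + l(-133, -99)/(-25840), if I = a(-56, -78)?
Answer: -4442641/3171860 ≈ -1.4006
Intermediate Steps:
a(b, t) = -1392 (a(b, t) = 8*(-174) = -1392)
I = -1392
l(o, v) = -6 + o + 3*v (l(o, v) = -6 + ((o + v) + (v + v)) = -6 + ((o + v) + 2*v) = -6 + (o + 3*v) = -6 + o + 3*v)
I/M + l(-133, -99)/(-25840) = -1392/982 + (-6 - 133 + 3*(-99))/(-25840) = -1392*1/982 + (-6 - 133 - 297)*(-1/25840) = -696/491 - 436*(-1/25840) = -696/491 + 109/6460 = -4442641/3171860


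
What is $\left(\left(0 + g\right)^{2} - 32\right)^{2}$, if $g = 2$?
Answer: $784$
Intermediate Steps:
$\left(\left(0 + g\right)^{2} - 32\right)^{2} = \left(\left(0 + 2\right)^{2} - 32\right)^{2} = \left(2^{2} - 32\right)^{2} = \left(4 - 32\right)^{2} = \left(-28\right)^{2} = 784$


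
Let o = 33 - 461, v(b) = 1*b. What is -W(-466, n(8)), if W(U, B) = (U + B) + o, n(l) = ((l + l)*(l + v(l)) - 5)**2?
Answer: -62107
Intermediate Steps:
v(b) = b
o = -428
n(l) = (-5 + 4*l**2)**2 (n(l) = ((l + l)*(l + l) - 5)**2 = ((2*l)*(2*l) - 5)**2 = (4*l**2 - 5)**2 = (-5 + 4*l**2)**2)
W(U, B) = -428 + B + U (W(U, B) = (U + B) - 428 = (B + U) - 428 = -428 + B + U)
-W(-466, n(8)) = -(-428 + (-5 + 4*8**2)**2 - 466) = -(-428 + (-5 + 4*64)**2 - 466) = -(-428 + (-5 + 256)**2 - 466) = -(-428 + 251**2 - 466) = -(-428 + 63001 - 466) = -1*62107 = -62107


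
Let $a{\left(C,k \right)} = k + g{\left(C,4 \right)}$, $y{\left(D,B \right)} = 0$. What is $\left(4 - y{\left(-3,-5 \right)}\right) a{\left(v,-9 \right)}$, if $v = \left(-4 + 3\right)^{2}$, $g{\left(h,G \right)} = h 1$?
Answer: $-32$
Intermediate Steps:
$g{\left(h,G \right)} = h$
$v = 1$ ($v = \left(-1\right)^{2} = 1$)
$a{\left(C,k \right)} = C + k$ ($a{\left(C,k \right)} = k + C = C + k$)
$\left(4 - y{\left(-3,-5 \right)}\right) a{\left(v,-9 \right)} = \left(4 - 0\right) \left(1 - 9\right) = \left(4 + 0\right) \left(-8\right) = 4 \left(-8\right) = -32$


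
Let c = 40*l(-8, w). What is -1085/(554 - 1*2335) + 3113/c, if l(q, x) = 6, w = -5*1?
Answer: 5804653/427440 ≈ 13.580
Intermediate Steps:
w = -5
c = 240 (c = 40*6 = 240)
-1085/(554 - 1*2335) + 3113/c = -1085/(554 - 1*2335) + 3113/240 = -1085/(554 - 2335) + 3113*(1/240) = -1085/(-1781) + 3113/240 = -1085*(-1/1781) + 3113/240 = 1085/1781 + 3113/240 = 5804653/427440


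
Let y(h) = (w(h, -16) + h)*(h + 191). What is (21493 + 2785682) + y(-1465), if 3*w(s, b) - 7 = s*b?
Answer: -15850723/3 ≈ -5.2836e+6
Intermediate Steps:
w(s, b) = 7/3 + b*s/3 (w(s, b) = 7/3 + (s*b)/3 = 7/3 + (b*s)/3 = 7/3 + b*s/3)
y(h) = (191 + h)*(7/3 - 13*h/3) (y(h) = ((7/3 + (⅓)*(-16)*h) + h)*(h + 191) = ((7/3 - 16*h/3) + h)*(191 + h) = (7/3 - 13*h/3)*(191 + h) = (191 + h)*(7/3 - 13*h/3))
(21493 + 2785682) + y(-1465) = (21493 + 2785682) + (1337/3 - 2476/3*(-1465) - 13/3*(-1465)²) = 2807175 + (1337/3 + 3627340/3 - 13/3*2146225) = 2807175 + (1337/3 + 3627340/3 - 27900925/3) = 2807175 - 24272248/3 = -15850723/3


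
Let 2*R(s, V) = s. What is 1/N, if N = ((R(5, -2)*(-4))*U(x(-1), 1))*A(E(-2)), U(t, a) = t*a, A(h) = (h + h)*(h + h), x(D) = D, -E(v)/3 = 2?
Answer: 1/1440 ≈ 0.00069444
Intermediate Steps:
R(s, V) = s/2
E(v) = -6 (E(v) = -3*2 = -6)
A(h) = 4*h**2 (A(h) = (2*h)*(2*h) = 4*h**2)
U(t, a) = a*t
N = 1440 (N = ((((1/2)*5)*(-4))*(1*(-1)))*(4*(-6)**2) = (((5/2)*(-4))*(-1))*(4*36) = -10*(-1)*144 = 10*144 = 1440)
1/N = 1/1440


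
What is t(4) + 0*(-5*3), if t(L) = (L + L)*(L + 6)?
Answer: 80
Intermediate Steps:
t(L) = 2*L*(6 + L) (t(L) = (2*L)*(6 + L) = 2*L*(6 + L))
t(4) + 0*(-5*3) = 2*4*(6 + 4) + 0*(-5*3) = 2*4*10 + 0*(-15) = 80 + 0 = 80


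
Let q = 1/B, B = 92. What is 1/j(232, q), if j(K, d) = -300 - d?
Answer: -92/27601 ≈ -0.0033332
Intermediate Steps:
q = 1/92 ≈ 0.010870
1/j(232, q) = 1/(-300 - 1*1/92) = 1/(-300 - 1/92) = 1/(-27601/92) = -92/27601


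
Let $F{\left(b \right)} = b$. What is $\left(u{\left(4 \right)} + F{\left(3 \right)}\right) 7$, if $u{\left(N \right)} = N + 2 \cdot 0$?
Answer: $49$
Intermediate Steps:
$u{\left(N \right)} = N$ ($u{\left(N \right)} = N + 0 = N$)
$\left(u{\left(4 \right)} + F{\left(3 \right)}\right) 7 = \left(4 + 3\right) 7 = 7 \cdot 7 = 49$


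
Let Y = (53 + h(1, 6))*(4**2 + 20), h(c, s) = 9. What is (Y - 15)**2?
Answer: 4915089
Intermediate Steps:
Y = 2232 (Y = (53 + 9)*(4**2 + 20) = 62*(16 + 20) = 62*36 = 2232)
(Y - 15)**2 = (2232 - 15)**2 = 2217**2 = 4915089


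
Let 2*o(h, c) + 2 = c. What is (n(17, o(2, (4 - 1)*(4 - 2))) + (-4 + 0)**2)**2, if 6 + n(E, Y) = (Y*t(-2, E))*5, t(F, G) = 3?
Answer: 1600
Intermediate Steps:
o(h, c) = -1 + c/2
n(E, Y) = -6 + 15*Y (n(E, Y) = -6 + (Y*3)*5 = -6 + (3*Y)*5 = -6 + 15*Y)
(n(17, o(2, (4 - 1)*(4 - 2))) + (-4 + 0)**2)**2 = ((-6 + 15*(-1 + ((4 - 1)*(4 - 2))/2)) + (-4 + 0)**2)**2 = ((-6 + 15*(-1 + (3*2)/2)) + (-4)**2)**2 = ((-6 + 15*(-1 + (1/2)*6)) + 16)**2 = ((-6 + 15*(-1 + 3)) + 16)**2 = ((-6 + 15*2) + 16)**2 = ((-6 + 30) + 16)**2 = (24 + 16)**2 = 40**2 = 1600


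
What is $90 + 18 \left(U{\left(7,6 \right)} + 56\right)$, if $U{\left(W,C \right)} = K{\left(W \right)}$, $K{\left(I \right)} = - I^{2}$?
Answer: $216$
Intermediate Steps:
$U{\left(W,C \right)} = - W^{2}$
$90 + 18 \left(U{\left(7,6 \right)} + 56\right) = 90 + 18 \left(- 7^{2} + 56\right) = 90 + 18 \left(\left(-1\right) 49 + 56\right) = 90 + 18 \left(-49 + 56\right) = 90 + 18 \cdot 7 = 90 + 126 = 216$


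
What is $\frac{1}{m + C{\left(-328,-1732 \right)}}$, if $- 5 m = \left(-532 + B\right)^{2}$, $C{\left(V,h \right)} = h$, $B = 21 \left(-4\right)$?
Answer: $- \frac{5}{388116} \approx -1.2883 \cdot 10^{-5}$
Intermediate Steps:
$B = -84$
$m = - \frac{379456}{5}$ ($m = - \frac{\left(-532 - 84\right)^{2}}{5} = - \frac{\left(-616\right)^{2}}{5} = \left(- \frac{1}{5}\right) 379456 = - \frac{379456}{5} \approx -75891.0$)
$\frac{1}{m + C{\left(-328,-1732 \right)}} = \frac{1}{- \frac{379456}{5} - 1732} = \frac{1}{- \frac{388116}{5}} = - \frac{5}{388116}$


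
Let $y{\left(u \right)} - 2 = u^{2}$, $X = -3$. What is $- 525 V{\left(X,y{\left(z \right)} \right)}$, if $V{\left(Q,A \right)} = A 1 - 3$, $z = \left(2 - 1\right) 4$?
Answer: $-7875$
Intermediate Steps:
$z = 4$ ($z = 1 \cdot 4 = 4$)
$y{\left(u \right)} = 2 + u^{2}$
$V{\left(Q,A \right)} = -3 + A$ ($V{\left(Q,A \right)} = A - 3 = -3 + A$)
$- 525 V{\left(X,y{\left(z \right)} \right)} = - 525 \left(-3 + \left(2 + 4^{2}\right)\right) = - 525 \left(-3 + \left(2 + 16\right)\right) = - 525 \left(-3 + 18\right) = \left(-525\right) 15 = -7875$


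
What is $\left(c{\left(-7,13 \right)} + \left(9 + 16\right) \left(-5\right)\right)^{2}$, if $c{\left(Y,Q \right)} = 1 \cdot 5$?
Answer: $14400$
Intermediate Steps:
$c{\left(Y,Q \right)} = 5$
$\left(c{\left(-7,13 \right)} + \left(9 + 16\right) \left(-5\right)\right)^{2} = \left(5 + \left(9 + 16\right) \left(-5\right)\right)^{2} = \left(5 + 25 \left(-5\right)\right)^{2} = \left(5 - 125\right)^{2} = \left(-120\right)^{2} = 14400$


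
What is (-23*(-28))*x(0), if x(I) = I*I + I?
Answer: 0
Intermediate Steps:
x(I) = I + I² (x(I) = I² + I = I + I²)
(-23*(-28))*x(0) = (-23*(-28))*(0*(1 + 0)) = 644*(0*1) = 644*0 = 0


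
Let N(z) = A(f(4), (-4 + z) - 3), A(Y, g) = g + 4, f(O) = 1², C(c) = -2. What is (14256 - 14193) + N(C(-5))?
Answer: 58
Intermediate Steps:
f(O) = 1
A(Y, g) = 4 + g
N(z) = -3 + z (N(z) = 4 + ((-4 + z) - 3) = 4 + (-7 + z) = -3 + z)
(14256 - 14193) + N(C(-5)) = (14256 - 14193) + (-3 - 2) = 63 - 5 = 58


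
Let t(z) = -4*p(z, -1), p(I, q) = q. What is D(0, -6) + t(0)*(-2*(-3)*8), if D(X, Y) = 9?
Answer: 201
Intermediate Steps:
t(z) = 4 (t(z) = -4*(-1) = 4)
D(0, -6) + t(0)*(-2*(-3)*8) = 9 + 4*(-2*(-3)*8) = 9 + 4*(6*8) = 9 + 4*48 = 9 + 192 = 201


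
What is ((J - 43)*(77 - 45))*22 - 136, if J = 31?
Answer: -8584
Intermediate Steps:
((J - 43)*(77 - 45))*22 - 136 = ((31 - 43)*(77 - 45))*22 - 136 = -12*32*22 - 136 = -384*22 - 136 = -8448 - 136 = -8584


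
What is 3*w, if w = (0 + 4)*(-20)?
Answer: -240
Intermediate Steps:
w = -80 (w = 4*(-20) = -80)
3*w = 3*(-80) = -240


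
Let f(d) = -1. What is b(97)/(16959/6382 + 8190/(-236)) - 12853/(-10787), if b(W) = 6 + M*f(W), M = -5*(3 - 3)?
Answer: 10893437888/10846835489 ≈ 1.0043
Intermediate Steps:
M = 0 (M = -5*0 = 0)
b(W) = 6 (b(W) = 6 + 0*(-1) = 6 + 0 = 6)
b(97)/(16959/6382 + 8190/(-236)) - 12853/(-10787) = 6/(16959/6382 + 8190/(-236)) - 12853/(-10787) = 6/(16959*(1/6382) + 8190*(-1/236)) - 12853*(-1/10787) = 6/(16959/6382 - 4095/118) + 12853/10787 = 6/(-6033282/188269) + 12853/10787 = 6*(-188269/6033282) + 12853/10787 = -188269/1005547 + 12853/10787 = 10893437888/10846835489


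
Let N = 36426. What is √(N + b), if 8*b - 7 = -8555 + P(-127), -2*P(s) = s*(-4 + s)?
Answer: √549083/4 ≈ 185.25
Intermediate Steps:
P(s) = -s*(-4 + s)/2
b = -33733/16 (b = 7/8 + (-8555 + (½)*(-127)*(4 - 1*(-127)))/8 = 7/8 + (-8555 + (½)*(-127)*(4 + 127))/8 = 7/8 + (-8555 + (½)*(-127)*131)/8 = 7/8 + (-8555 - 16637/2)/8 = 7/8 + (⅛)*(-33747/2) = 7/8 - 33747/16 = -33733/16 ≈ -2108.3)
√(N + b) = √(36426 - 33733/16) = √(549083/16) = √549083/4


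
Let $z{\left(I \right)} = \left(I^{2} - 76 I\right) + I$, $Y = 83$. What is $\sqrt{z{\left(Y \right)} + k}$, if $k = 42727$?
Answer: $\sqrt{43391} \approx 208.31$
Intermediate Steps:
$z{\left(I \right)} = I^{2} - 75 I$
$\sqrt{z{\left(Y \right)} + k} = \sqrt{83 \left(-75 + 83\right) + 42727} = \sqrt{83 \cdot 8 + 42727} = \sqrt{664 + 42727} = \sqrt{43391}$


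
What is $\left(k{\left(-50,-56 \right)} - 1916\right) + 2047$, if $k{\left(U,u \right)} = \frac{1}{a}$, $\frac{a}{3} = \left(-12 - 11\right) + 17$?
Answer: $\frac{2357}{18} \approx 130.94$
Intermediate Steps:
$a = -18$ ($a = 3 \left(\left(-12 - 11\right) + 17\right) = 3 \left(-23 + 17\right) = 3 \left(-6\right) = -18$)
$k{\left(U,u \right)} = - \frac{1}{18}$ ($k{\left(U,u \right)} = \frac{1}{-18} = - \frac{1}{18}$)
$\left(k{\left(-50,-56 \right)} - 1916\right) + 2047 = \left(- \frac{1}{18} - 1916\right) + 2047 = - \frac{34489}{18} + 2047 = \frac{2357}{18}$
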